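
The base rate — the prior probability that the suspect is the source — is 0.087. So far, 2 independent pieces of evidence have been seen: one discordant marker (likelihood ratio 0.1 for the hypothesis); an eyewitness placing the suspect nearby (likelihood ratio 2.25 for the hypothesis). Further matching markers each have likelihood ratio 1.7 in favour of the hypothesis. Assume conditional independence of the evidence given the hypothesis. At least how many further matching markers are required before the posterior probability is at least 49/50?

15

Prior odds = 0.087/0.913 = 87/913.
Combined Bayes factor of the evidence already in hand = 0.1 × 2.25 = 0.225.
Odds after that evidence = (87/913) × 0.225 = 783/36520.
Target odds = 0.98/0.02 = 49.
Need 1.7ⁿ ≥ 49 ÷ (783/36520) = 1789480/783.
1.7¹⁴ ≈1683.78 falls short of 1789480/783 but 1.7¹⁵ ≈2862.42 reaches it, so n = 15.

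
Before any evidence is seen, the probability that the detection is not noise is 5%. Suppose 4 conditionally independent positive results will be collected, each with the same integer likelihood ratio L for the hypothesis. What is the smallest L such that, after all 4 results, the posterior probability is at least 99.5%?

Prior odds = 0.05/0.95 = 1/19.
Target odds = 0.995/0.005 = 199.
Need L⁴ ≥ 199 ÷ (1/19) = 3781.
7⁴ = 2401 < 3781 ≤ 4096 = 8⁴, so L = 8.

8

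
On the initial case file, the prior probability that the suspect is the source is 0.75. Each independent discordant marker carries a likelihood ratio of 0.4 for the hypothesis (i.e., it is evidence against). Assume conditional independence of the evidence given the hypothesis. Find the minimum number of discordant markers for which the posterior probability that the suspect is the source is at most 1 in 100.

Prior odds = 0.75/0.25 = 3.
Likelihood ratio per discordant marker = 0.4.
Target posterior odds = 0.01/0.99 = 1/99.
Need 3 × 0.4ⁿ ≤ 1/99, i.e. 0.4ⁿ ≤ 1/297.
0.4⁶ = 64/15625 is still above 1/297 but 0.4⁷ = 128/78125 is at or below it, so n = 7.

7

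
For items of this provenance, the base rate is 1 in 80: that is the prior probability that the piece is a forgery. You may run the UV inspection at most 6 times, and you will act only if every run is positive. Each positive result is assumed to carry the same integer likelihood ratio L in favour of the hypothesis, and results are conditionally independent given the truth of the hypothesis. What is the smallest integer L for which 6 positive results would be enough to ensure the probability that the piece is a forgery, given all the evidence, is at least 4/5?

3

Prior odds = 0.0125/0.9875 = 1/79.
Target odds = 0.8/0.2 = 4.
Need L⁶ ≥ 4 ÷ (1/79) = 316.
2⁶ = 64 < 316 ≤ 729 = 3⁶, so L = 3.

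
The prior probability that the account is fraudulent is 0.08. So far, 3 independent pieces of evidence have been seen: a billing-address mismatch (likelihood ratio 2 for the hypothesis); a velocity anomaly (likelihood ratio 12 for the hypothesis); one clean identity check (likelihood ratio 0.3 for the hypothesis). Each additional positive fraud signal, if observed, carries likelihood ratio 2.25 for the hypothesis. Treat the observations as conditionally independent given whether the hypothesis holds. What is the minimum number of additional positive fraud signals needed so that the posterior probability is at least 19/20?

5

Prior odds = 0.08/0.92 = 2/23.
Combined Bayes factor of the evidence already in hand = 2 × 12 × 0.3 = 7.2.
Odds after that evidence = (2/23) × 7.2 = 72/115.
Target odds = 0.95/0.05 = 19.
Need 2.25ⁿ ≥ 19 ÷ (72/115) = 2185/72.
2.25⁴ = 25.62890625 falls short of 2185/72 but 2.25⁵ = 59049/1024 reaches it, so n = 5.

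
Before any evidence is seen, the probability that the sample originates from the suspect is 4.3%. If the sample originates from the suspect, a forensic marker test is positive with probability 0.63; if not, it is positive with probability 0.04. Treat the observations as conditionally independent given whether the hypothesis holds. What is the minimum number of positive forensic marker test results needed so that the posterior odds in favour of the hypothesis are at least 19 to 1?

3

Prior odds = 0.043/0.957 = 43/957.
Likelihood ratio of a positive = 0.63/0.04 = 15.75.
Target odds = 19.
Need (43/957) × 15.75ⁿ ≥ 19, i.e. 15.75ⁿ ≥ 18183/43.
15.75² = 248.0625 falls short of 18183/43 but 15.75³ = 3906.984375 reaches it, so n = 3.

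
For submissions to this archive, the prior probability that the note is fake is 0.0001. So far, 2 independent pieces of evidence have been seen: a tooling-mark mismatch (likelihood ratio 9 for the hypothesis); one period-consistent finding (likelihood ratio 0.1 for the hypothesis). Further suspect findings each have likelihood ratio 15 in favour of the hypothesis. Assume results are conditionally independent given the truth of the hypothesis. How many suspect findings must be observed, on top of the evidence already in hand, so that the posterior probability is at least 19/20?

5

Prior odds = 0.0001/0.9999 = 1/9999.
Combined Bayes factor of the evidence already in hand = 9 × 0.1 = 0.9.
Odds after that evidence = (1/9999) × 0.9 = 1/11110.
Target odds = 0.95/0.05 = 19.
Need 15ⁿ ≥ 19 ÷ (1/11110) = 211090.
15⁴ = 50625 falls short of 211090 but 15⁵ = 759375 reaches it, so n = 5.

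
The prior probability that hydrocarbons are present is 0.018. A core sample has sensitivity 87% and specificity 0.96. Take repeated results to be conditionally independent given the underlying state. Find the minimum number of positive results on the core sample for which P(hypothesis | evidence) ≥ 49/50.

Prior odds: 0.018 ÷ 0.982 = 9/491.
False-positive rate = 1 − 0.96 = 0.04; likelihood ratio of a positive = 0.87/0.04 = 21.75.
Target odds: 0.98 ÷ 0.02 = 49.
Need (9/491) × 21.75ⁿ ≥ 49, i.e. 21.75ⁿ ≥ 24059/9.
21.75² = 473.0625 falls short of 24059/9 but 21.75³ = 658503/64 reaches it, so n = 3.

3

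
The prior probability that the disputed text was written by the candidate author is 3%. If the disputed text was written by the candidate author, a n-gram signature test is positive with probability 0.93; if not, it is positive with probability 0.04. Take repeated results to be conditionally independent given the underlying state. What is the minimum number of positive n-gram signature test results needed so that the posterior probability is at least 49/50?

3

Prior odds: 0.03 ÷ 0.97 = 3/97.
Likelihood ratio of a positive = 0.93/0.04 = 23.25.
Target posterior odds = 0.98/0.02 = 49.
Require 23.25ⁿ ≥ 49 ÷ (3/97) = 4753/3.
23.25² = 540.5625 falls short of 4753/3 but 23.25³ = 804357/64 reaches it, so n = 3.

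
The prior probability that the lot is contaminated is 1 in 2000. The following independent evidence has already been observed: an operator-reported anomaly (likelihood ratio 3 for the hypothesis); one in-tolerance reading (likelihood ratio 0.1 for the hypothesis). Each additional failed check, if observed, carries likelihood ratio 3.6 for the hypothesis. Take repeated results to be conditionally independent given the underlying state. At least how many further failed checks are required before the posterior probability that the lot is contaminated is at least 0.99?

11

Prior odds = 0.0005/0.9995 = 1/1999.
Combined Bayes factor of the evidence already in hand = 3 × 0.1 = 0.3.
Odds after that evidence = (1/1999) × 0.3 = 3/19990.
Target odds = 0.99/0.01 = 99.
Need 3.6ⁿ ≥ 99 ÷ (3/19990) = 659670.
3.6¹⁰ ≈365616 falls short of 659670 but 3.6¹¹ ≈1.31622e+06 reaches it, so n = 11.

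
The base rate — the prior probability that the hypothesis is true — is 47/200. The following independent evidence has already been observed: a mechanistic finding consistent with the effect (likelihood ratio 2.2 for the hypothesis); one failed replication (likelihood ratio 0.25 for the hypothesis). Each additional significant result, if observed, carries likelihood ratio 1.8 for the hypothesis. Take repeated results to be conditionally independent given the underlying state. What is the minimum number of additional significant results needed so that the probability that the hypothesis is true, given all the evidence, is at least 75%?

5

Prior odds = 0.235/0.765 = 47/153.
Combined Bayes factor of the evidence already in hand = 2.2 × 0.25 = 0.55.
Odds after that evidence = (47/153) × 0.55 = 517/3060.
Target odds = 0.75/0.25 = 3.
Need 1.8ⁿ ≥ 3 ÷ (517/3060) = 9180/517.
1.8⁴ = 10.4976 falls short of 9180/517 but 1.8⁵ = 18.89568 reaches it, so n = 5.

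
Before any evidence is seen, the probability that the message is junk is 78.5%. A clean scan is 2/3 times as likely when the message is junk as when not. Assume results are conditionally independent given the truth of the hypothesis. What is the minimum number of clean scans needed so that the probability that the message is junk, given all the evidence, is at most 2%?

Prior odds = 0.785/0.215 = 157/43.
Likelihood ratio per clean scan = 2/3.
Target odds: 0.02 ÷ 0.98 = 1/49.
Need (157/43) × (2/3)ⁿ ≤ 1/49, i.e. (2/3)ⁿ ≤ 43/7693.
(2/3)¹² = 4096/531441 is still above 43/7693 but (2/3)¹³ = 8192/1594323 is at or below it, so n = 13.

13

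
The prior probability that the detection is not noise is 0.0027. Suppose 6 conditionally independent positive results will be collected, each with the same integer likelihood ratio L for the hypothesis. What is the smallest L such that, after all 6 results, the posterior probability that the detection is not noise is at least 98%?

Prior odds = 0.0027/0.9973 = 27/9973.
Target odds = 0.98/0.02 = 49.
Need L⁶ ≥ 49 ÷ (27/9973) = 488677/27.
5⁶ = 15625 < 488677/27 ≤ 46656 = 6⁶, so L = 6.

6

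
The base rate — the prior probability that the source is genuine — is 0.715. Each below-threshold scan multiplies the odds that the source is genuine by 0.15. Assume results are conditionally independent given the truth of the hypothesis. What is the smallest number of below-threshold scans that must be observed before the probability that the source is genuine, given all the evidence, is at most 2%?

3

Prior odds = 0.715/0.285 = 143/57.
Likelihood ratio per below-threshold scan = 0.15.
Target odds: 0.02 ÷ 0.98 = 1/49.
Require 0.15ⁿ ≤ 1/49 ÷ (143/57) = 57/7007.
0.15² = 0.0225 is still above 57/7007 but 0.15³ = 0.003375 is at or below it, so n = 3.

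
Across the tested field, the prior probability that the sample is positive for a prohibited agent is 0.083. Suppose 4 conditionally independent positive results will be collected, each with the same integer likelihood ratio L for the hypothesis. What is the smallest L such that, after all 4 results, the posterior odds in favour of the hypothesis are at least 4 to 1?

Prior odds = 0.083/0.917 = 83/917.
Target odds = 4.
Need L⁴ ≥ 4 ÷ (83/917) = 3668/83.
2⁴ = 16 < 3668/83 ≤ 81 = 3⁴, so L = 3.

3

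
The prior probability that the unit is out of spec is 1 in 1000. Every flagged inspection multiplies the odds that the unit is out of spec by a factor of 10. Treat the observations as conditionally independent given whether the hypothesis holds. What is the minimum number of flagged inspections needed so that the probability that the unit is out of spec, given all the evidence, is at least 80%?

Prior odds = 0.001/0.999 = 1/999.
Likelihood ratio per flagged inspection = 10.
Target posterior odds = 0.8/0.2 = 4.
Need (1/999) × 10ⁿ ≥ 4, i.e. 10ⁿ ≥ 3996.
10³ = 1000 falls short of 3996 but 10⁴ = 10000 reaches it, so n = 4.

4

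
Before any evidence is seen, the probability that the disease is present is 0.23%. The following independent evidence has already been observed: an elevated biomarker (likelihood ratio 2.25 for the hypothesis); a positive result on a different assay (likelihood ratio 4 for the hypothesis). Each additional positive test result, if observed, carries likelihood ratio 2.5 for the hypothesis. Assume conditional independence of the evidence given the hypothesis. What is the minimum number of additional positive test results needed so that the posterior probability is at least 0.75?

Prior odds = 0.0023/0.9977 = 23/9977.
Combined Bayes factor of the evidence already in hand = 2.25 × 4 = 9.
Odds after that evidence = (23/9977) × 9 = 207/9977.
Target odds = 0.75/0.25 = 3.
Need 2.5ⁿ ≥ 3 ÷ (207/9977) = 9977/69.
2.5⁵ = 97.65625 falls short of 9977/69 but 2.5⁶ = 244.140625 reaches it, so n = 6.

6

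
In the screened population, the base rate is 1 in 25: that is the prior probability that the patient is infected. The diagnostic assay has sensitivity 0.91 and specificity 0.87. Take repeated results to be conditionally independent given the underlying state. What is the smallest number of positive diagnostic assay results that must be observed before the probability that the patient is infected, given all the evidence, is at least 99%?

Prior odds = 0.04/0.96 = 1/24.
False-positive rate = 1 − 0.87 = 0.13; likelihood ratio of a positive = 0.91/0.13 = 7.
Target posterior odds = 0.99/0.01 = 99.
Need (1/24) × 7ⁿ ≥ 99, i.e. 7ⁿ ≥ 2376.
7³ = 343 falls short of 2376 but 7⁴ = 2401 reaches it, so n = 4.

4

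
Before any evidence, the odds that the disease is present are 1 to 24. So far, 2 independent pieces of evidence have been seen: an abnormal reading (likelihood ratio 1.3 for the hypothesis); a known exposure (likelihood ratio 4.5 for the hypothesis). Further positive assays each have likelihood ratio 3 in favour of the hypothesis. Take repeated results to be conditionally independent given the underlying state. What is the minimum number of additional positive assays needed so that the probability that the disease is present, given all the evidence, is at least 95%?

4

Prior odds = 1/24.
Combined Bayes factor of the evidence already in hand = 1.3 × 4.5 = 5.85.
Odds after that evidence = (1/24) × 5.85 = 0.24375.
Target odds = 0.95/0.05 = 19.
Need 3ⁿ ≥ 19 ÷ 0.24375 = 3040/39.
3³ = 27 falls short of 3040/39 but 3⁴ = 81 reaches it, so n = 4.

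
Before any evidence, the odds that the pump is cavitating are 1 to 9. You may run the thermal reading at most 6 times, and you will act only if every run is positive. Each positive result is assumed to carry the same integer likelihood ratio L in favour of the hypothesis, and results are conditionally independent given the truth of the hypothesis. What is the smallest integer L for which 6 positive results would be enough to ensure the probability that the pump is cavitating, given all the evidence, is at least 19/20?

3

Prior odds = 1/9.
Target odds = 0.95/0.05 = 19.
Need L⁶ ≥ 19 ÷ (1/9) = 171.
2⁶ = 64 < 171 ≤ 729 = 3⁶, so L = 3.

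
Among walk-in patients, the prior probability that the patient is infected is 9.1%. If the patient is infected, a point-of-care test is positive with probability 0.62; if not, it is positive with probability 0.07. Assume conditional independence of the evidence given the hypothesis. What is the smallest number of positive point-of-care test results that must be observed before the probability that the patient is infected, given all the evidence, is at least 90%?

3

Prior odds: 0.091 ÷ 0.909 = 91/909.
Likelihood ratio of a positive = 0.62/0.07 = 62/7.
Target posterior odds = 0.9/0.1 = 9.
Need (91/909) × (62/7)ⁿ ≥ 9, i.e. (62/7)ⁿ ≥ 8181/91.
(62/7)² = 3844/49 falls short of 8181/91 but (62/7)³ = 238328/343 reaches it, so n = 3.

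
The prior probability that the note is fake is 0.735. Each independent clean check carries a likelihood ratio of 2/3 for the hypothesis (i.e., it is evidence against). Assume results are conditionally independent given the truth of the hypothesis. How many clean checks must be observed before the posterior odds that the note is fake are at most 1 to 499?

Prior odds: 0.735 ÷ 0.265 = 147/53.
Likelihood ratio per clean check = 2/3.
Target odds = 1/499.
Require (2/3)ⁿ ≤ 1/499 ÷ (147/53) = 53/73353.
(2/3)¹⁷ = 131072/129140163 is still above 53/73353 but (2/3)¹⁸ = 262144/387420489 is at or below it, so n = 18.

18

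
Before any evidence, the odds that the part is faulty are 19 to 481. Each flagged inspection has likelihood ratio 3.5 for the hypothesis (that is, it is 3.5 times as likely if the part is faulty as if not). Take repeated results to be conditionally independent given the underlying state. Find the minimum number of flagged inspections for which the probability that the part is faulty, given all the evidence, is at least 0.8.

4

Prior odds = 19/481.
Likelihood ratio per flagged inspection = 3.5.
Target odds: 0.8 ÷ 0.2 = 4.
Need (19/481) × 3.5ⁿ ≥ 4, i.e. 3.5ⁿ ≥ 1924/19.
3.5³ = 42.875 falls short of 1924/19 but 3.5⁴ = 150.0625 reaches it, so n = 4.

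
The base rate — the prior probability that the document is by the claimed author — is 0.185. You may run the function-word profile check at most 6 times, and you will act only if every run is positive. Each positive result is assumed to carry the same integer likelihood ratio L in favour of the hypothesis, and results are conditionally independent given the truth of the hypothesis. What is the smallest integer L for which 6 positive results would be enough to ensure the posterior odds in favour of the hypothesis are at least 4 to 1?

2

Prior odds = 0.185/0.815 = 37/163.
Target odds = 4.
Need L⁶ ≥ 4 ÷ (37/163) = 652/37.
1⁶ = 1 < 652/37 ≤ 64 = 2⁶, so L = 2.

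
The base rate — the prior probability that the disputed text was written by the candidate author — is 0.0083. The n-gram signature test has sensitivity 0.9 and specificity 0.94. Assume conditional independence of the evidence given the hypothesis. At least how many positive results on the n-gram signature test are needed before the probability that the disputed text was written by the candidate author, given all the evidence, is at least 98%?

Prior odds: 0.0083 ÷ 0.9917 = 83/9917.
False-positive rate = 1 − 0.94 = 0.06; likelihood ratio of a positive = 0.9/0.06 = 15.
Target odds: 0.98 ÷ 0.02 = 49.
Require 15ⁿ ≥ 49 ÷ (83/9917) = 485933/83.
15³ = 3375 falls short of 485933/83 but 15⁴ = 50625 reaches it, so n = 4.

4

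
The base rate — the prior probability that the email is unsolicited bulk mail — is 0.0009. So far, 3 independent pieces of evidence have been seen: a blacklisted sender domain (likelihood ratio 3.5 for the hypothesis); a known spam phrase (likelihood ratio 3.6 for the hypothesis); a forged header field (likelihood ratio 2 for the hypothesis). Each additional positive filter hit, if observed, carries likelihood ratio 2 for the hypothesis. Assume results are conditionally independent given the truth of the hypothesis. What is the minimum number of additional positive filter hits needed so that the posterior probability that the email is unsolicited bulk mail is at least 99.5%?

14

Prior odds = 0.0009/0.9991 = 9/9991.
Combined Bayes factor of the evidence already in hand = 3.5 × 3.6 × 2 = 25.2.
Odds after that evidence = (9/9991) × 25.2 = 1134/49955.
Target odds = 0.995/0.005 = 199.
Need 2ⁿ ≥ 199 ÷ (1134/49955) = 9941045/1134.
2¹³ = 8192 falls short of 9941045/1134 but 2¹⁴ = 16384 reaches it, so n = 14.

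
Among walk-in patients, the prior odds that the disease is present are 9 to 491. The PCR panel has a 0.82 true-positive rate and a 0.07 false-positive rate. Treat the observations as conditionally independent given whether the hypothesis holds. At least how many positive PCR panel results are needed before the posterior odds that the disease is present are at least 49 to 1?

4

Prior odds = 9/491.
Likelihood ratio of a positive result = 0.82/0.07 = 82/7.
Target odds = 49.
Require (82/7)ⁿ ≥ 49 ÷ (9/491) = 24059/9.
(82/7)³ = 551368/343 falls short of 24059/9 but (82/7)⁴ = 45212176/2401 reaches it, so n = 4.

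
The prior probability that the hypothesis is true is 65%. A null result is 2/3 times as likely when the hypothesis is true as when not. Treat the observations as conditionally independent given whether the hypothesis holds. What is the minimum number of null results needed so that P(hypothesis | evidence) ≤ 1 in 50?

12

Prior odds = 0.65/0.35 = 13/7.
Likelihood ratio per null result = 2/3.
Target posterior odds = 0.02/0.98 = 1/49.
Need (13/7) × (2/3)ⁿ ≤ 1/49, i.e. (2/3)ⁿ ≤ 1/91.
(2/3)¹¹ = 2048/177147 is still above 1/91 but (2/3)¹² = 4096/531441 is at or below it, so n = 12.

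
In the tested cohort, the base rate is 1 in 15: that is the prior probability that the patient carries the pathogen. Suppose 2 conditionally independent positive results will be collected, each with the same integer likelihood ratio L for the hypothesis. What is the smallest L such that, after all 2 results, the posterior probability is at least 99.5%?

53

Prior odds = (1/15)/(14/15) = 1/14.
Target odds = 0.995/0.005 = 199.
Need L² ≥ 199 ÷ (1/14) = 2786.
52² = 2704 < 2786 ≤ 2809 = 53², so L = 53.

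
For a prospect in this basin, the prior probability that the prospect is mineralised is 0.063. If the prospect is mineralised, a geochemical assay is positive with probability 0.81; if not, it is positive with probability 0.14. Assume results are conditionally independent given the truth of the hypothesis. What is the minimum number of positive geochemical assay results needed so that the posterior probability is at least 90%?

3

Prior odds: 0.063 ÷ 0.937 = 63/937.
Likelihood ratio of a positive = 0.81/0.14 = 81/14.
Target posterior odds = 0.9/0.1 = 9.
Require (81/14)ⁿ ≥ 9 ÷ (63/937) = 937/7.
(81/14)² = 6561/196 falls short of 937/7 but (81/14)³ = 531441/2744 reaches it, so n = 3.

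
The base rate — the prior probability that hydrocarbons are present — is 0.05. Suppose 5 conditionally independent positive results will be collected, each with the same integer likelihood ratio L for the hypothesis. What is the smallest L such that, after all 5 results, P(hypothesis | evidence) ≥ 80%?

Prior odds = 0.05/0.95 = 1/19.
Target odds = 0.8/0.2 = 4.
Need L⁵ ≥ 4 ÷ (1/19) = 76.
2⁵ = 32 < 76 ≤ 243 = 3⁵, so L = 3.

3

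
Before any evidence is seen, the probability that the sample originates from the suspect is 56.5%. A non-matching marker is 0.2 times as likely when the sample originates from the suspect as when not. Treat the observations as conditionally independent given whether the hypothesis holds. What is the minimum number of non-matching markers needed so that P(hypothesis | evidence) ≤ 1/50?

Prior odds: 0.565 ÷ 0.435 = 113/87.
Likelihood ratio per non-matching marker = 0.2.
Target posterior odds = 0.02/0.98 = 1/49.
Require 0.2ⁿ ≤ 1/49 ÷ (113/87) = 87/5537.
0.2² = 0.04 is still above 87/5537 but 0.2³ = 0.008 is at or below it, so n = 3.

3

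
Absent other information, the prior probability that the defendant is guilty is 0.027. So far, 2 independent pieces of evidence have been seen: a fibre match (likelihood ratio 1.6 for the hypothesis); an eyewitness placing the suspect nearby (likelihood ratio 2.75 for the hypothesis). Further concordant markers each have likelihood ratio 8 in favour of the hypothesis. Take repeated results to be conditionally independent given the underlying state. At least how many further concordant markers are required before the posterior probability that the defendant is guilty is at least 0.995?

4

Prior odds = 0.027/0.973 = 27/973.
Combined Bayes factor of the evidence already in hand = 1.6 × 2.75 = 4.4.
Odds after that evidence = (27/973) × 4.4 = 594/4865.
Target odds = 0.995/0.005 = 199.
Need 8ⁿ ≥ 199 ÷ (594/4865) = 968135/594.
8³ = 512 falls short of 968135/594 but 8⁴ = 4096 reaches it, so n = 4.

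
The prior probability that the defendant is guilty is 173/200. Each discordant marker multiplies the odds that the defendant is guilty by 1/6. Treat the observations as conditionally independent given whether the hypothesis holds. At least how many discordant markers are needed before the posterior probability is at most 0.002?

Prior odds = 0.865/0.135 = 173/27.
Likelihood ratio per discordant marker = 1/6.
Target posterior odds = 0.002/0.998 = 1/499.
Require (1/6)ⁿ ≤ 1/499 ÷ (173/27) = 27/86327.
(1/6)⁴ = 1/1296 is still above 27/86327 but (1/6)⁵ = 1/7776 is at or below it, so n = 5.

5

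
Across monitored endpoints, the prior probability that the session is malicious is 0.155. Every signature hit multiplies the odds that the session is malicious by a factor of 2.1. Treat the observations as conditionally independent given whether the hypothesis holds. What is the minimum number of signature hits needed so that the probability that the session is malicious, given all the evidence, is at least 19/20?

Prior odds: 0.155 ÷ 0.845 = 31/169.
Likelihood ratio per signature hit = 2.1.
Target odds: 0.95 ÷ 0.05 = 19.
Require 2.1ⁿ ≥ 19 ÷ (31/169) = 3211/31.
2.1⁶ = 85766121/1000000 falls short of 3211/31 but 2.1⁷ ≈180.109 reaches it, so n = 7.

7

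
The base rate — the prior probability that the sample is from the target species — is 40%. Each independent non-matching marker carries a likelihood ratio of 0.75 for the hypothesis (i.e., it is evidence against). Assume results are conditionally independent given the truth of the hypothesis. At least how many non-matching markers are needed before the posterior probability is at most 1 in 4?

3

Prior odds = 0.4/0.6 = 2/3.
Likelihood ratio per non-matching marker = 0.75.
Target posterior odds = 0.25/0.75 = 1/3.
Require 0.75ⁿ ≤ 1/3 ÷ (2/3) = 0.5.
0.75² = 0.5625 is still above 0.5 but 0.75³ = 0.421875 is at or below it, so n = 3.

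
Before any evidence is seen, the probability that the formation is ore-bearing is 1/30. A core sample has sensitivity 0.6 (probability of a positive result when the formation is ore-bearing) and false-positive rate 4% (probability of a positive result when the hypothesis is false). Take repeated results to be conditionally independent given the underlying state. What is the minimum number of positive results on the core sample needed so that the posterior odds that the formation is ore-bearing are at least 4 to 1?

2

Prior odds = (1/30)/(29/30) = 1/29.
Likelihood ratio of a positive result = 0.6/0.04 = 15.
Target odds = 4.
Need (1/29) × 15ⁿ ≥ 4, i.e. 15ⁿ ≥ 116.
15¹ = 15 falls short of 116 but 15² = 225 reaches it, so n = 2.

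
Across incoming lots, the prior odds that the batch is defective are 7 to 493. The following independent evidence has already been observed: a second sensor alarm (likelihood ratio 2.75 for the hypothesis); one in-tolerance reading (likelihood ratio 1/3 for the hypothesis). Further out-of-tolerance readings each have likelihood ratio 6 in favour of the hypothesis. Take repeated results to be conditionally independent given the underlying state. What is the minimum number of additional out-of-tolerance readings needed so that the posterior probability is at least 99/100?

5

Prior odds = 7/493.
Combined Bayes factor of the evidence already in hand = 2.75 × (1/3) = 11/12.
Odds after that evidence = (7/493) × 11/12 = 77/5916.
Target odds = 0.99/0.01 = 99.
Need 6ⁿ ≥ 99 ÷ (77/5916) = 53244/7.
6⁴ = 1296 falls short of 53244/7 but 6⁵ = 7776 reaches it, so n = 5.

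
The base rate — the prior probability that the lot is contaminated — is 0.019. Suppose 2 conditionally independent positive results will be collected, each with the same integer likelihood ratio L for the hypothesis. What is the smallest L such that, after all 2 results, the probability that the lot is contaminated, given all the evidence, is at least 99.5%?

Prior odds = 0.019/0.981 = 19/981.
Target odds = 0.995/0.005 = 199.
Need L² ≥ 199 ÷ (19/981) = 195219/19.
101² = 10201 < 195219/19 ≤ 10404 = 102², so L = 102.

102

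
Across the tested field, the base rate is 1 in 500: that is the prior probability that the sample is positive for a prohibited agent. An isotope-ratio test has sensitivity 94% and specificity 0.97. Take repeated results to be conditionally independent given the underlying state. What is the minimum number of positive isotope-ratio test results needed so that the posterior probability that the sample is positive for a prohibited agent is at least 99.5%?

4

Prior odds = 0.002/0.998 = 1/499.
False-positive rate = 1 − 0.97 = 0.03; likelihood ratio of a positive = 0.94/0.03 = 94/3.
Target odds: 0.995 ÷ 0.005 = 199.
Require (94/3)ⁿ ≥ 199 ÷ (1/499) = 99301.
(94/3)³ = 830584/27 falls short of 99301 but (94/3)⁴ = 78074896/81 reaches it, so n = 4.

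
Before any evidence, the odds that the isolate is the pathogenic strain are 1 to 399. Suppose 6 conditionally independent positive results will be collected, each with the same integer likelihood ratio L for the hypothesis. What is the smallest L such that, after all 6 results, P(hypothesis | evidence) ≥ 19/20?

5

Prior odds = 1/399.
Target odds = 0.95/0.05 = 19.
Need L⁶ ≥ 19 ÷ (1/399) = 7581.
4⁶ = 4096 < 7581 ≤ 15625 = 5⁶, so L = 5.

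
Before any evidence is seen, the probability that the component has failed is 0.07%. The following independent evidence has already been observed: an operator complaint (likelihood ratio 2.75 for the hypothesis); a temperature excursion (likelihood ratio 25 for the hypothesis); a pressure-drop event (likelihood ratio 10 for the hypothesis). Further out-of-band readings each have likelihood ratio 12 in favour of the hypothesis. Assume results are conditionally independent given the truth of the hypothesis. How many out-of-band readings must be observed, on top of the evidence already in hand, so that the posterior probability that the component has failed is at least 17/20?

Prior odds = 0.0007/0.9993 = 7/9993.
Combined Bayes factor of the evidence already in hand = 2.75 × 25 × 10 = 687.5.
Odds after that evidence = (7/9993) × 687.5 = 9625/19986.
Target odds = 0.85/0.15 = 17/3.
Need 12ⁿ ≥ 17/3 ÷ (9625/19986) = 113254/9625.
12¹ = 12, which meets the required 113254/9625; so n = 1.

1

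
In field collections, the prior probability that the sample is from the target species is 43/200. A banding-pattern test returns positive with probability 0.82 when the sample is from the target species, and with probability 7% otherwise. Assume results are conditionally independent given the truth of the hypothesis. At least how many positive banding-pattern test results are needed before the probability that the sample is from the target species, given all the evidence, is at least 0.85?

Prior odds = 0.215/0.785 = 43/157.
Likelihood ratio of a positive result = 0.82/0.07 = 82/7.
Target posterior odds = 0.85/0.15 = 17/3.
Require (82/7)ⁿ ≥ 17/3 ÷ (43/157) = 2669/129.
(82/7)¹ = 82/7 falls short of 2669/129 but (82/7)² = 6724/49 reaches it, so n = 2.

2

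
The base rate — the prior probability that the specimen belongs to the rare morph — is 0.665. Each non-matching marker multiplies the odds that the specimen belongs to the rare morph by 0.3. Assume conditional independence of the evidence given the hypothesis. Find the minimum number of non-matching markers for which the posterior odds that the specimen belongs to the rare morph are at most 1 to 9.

3

Prior odds = 0.665/0.335 = 133/67.
Likelihood ratio per non-matching marker = 0.3.
Target odds = 1/9.
Require 0.3ⁿ ≤ 1/9 ÷ (133/67) = 67/1197.
0.3² = 0.09 is still above 67/1197 but 0.3³ = 0.027 is at or below it, so n = 3.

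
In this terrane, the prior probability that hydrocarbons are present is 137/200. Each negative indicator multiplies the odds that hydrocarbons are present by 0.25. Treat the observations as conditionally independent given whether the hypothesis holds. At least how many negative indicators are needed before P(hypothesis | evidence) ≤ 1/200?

5

Prior odds = 0.685/0.315 = 137/63.
Likelihood ratio per negative indicator = 0.25.
Target posterior odds = 0.005/0.995 = 1/199.
Need (137/63) × 0.25ⁿ ≤ 1/199, i.e. 0.25ⁿ ≤ 63/27263.
0.25⁴ = 0.00390625 is still above 63/27263 but 0.25⁵ = 1/1024 is at or below it, so n = 5.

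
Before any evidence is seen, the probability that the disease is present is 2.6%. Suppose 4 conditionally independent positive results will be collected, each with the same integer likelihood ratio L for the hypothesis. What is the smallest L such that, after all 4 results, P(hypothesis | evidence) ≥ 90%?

5

Prior odds = 0.026/0.974 = 13/487.
Target odds = 0.9/0.1 = 9.
Need L⁴ ≥ 9 ÷ (13/487) = 4383/13.
4⁴ = 256 < 4383/13 ≤ 625 = 5⁴, so L = 5.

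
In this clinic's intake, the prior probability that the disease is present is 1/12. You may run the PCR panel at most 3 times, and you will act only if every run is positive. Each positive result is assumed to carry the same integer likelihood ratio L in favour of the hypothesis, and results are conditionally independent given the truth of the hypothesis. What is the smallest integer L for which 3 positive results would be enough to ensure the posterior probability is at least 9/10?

Prior odds = (1/12)/(11/12) = 1/11.
Target odds = 0.9/0.1 = 9.
Need L³ ≥ 9 ÷ (1/11) = 99.
4³ = 64 < 99 ≤ 125 = 5³, so L = 5.

5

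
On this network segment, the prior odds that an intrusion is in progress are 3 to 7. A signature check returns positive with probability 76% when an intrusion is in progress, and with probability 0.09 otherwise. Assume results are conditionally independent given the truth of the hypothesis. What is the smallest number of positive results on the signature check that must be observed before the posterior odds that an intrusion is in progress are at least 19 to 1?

Prior odds = 3/7.
Likelihood ratio of a positive result = 0.76/0.09 = 76/9.
Target odds = 19.
Require (76/9)ⁿ ≥ 19 ÷ (3/7) = 133/3.
(76/9)¹ = 76/9 falls short of 133/3 but (76/9)² = 5776/81 reaches it, so n = 2.

2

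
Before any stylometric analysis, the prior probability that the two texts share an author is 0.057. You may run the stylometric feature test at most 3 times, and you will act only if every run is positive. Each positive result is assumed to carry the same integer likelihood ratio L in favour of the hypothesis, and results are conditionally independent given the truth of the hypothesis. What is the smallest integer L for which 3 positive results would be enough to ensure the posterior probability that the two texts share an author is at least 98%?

10

Prior odds = 0.057/0.943 = 57/943.
Target odds = 0.98/0.02 = 49.
Need L³ ≥ 49 ÷ (57/943) = 46207/57.
9³ = 729 < 46207/57 ≤ 1000 = 10³, so L = 10.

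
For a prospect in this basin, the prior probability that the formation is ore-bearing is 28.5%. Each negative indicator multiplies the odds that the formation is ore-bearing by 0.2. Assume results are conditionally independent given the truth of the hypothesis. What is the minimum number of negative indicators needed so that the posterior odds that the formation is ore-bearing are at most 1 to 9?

1

Prior odds = 0.285/0.715 = 57/143.
Likelihood ratio per negative indicator = 0.2.
Target odds = 1/9.
Require 0.2ⁿ ≤ 1/9 ÷ (57/143) = 143/513.
0.2¹ = 0.2, which is already at or below the required 143/513; so n = 1.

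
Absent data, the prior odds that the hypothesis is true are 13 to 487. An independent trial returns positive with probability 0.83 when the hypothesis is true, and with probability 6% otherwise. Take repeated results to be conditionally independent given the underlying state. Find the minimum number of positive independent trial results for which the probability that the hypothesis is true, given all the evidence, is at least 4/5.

2

Prior odds = 13/487.
Likelihood ratio of a positive result = 0.83/0.06 = 83/6.
Target posterior odds = 0.8/0.2 = 4.
Require (83/6)ⁿ ≥ 4 ÷ (13/487) = 1948/13.
(83/6)¹ = 83/6 falls short of 1948/13 but (83/6)² = 6889/36 reaches it, so n = 2.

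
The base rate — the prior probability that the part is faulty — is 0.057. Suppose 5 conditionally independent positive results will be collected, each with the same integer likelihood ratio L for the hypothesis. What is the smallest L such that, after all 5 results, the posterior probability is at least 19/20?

Prior odds = 0.057/0.943 = 57/943.
Target odds = 0.95/0.05 = 19.
Need L⁵ ≥ 19 ÷ (57/943) = 943/3.
3⁵ = 243 < 943/3 ≤ 1024 = 4⁵, so L = 4.

4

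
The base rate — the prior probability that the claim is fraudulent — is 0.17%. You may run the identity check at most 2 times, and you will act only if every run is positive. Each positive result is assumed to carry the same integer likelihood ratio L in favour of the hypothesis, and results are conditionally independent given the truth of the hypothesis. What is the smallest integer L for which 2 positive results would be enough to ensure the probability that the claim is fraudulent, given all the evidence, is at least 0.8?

Prior odds = 0.0017/0.9983 = 17/9983.
Target odds = 0.8/0.2 = 4.
Need L² ≥ 4 ÷ (17/9983) = 39932/17.
48² = 2304 < 39932/17 ≤ 2401 = 49², so L = 49.

49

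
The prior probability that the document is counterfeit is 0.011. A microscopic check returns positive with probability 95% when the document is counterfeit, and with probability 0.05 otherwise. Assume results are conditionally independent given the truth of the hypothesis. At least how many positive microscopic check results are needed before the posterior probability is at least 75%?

2

Prior odds = 0.011/0.989 = 11/989.
Likelihood ratio of a positive result = 0.95/0.05 = 19.
Target posterior odds = 0.75/0.25 = 3.
Need (11/989) × 19ⁿ ≥ 3, i.e. 19ⁿ ≥ 2967/11.
19¹ = 19 falls short of 2967/11 but 19² = 361 reaches it, so n = 2.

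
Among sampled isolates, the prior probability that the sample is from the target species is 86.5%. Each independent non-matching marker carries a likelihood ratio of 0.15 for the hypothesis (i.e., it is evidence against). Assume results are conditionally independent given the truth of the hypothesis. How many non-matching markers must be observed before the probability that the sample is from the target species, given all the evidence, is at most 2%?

Prior odds: 0.865 ÷ 0.135 = 173/27.
Likelihood ratio per non-matching marker = 0.15.
Target posterior odds = 0.02/0.98 = 1/49.
Require 0.15ⁿ ≤ 1/49 ÷ (173/27) = 27/8477.
0.15³ = 0.003375 is still above 27/8477 but 0.15⁴ = 81/160000 is at or below it, so n = 4.

4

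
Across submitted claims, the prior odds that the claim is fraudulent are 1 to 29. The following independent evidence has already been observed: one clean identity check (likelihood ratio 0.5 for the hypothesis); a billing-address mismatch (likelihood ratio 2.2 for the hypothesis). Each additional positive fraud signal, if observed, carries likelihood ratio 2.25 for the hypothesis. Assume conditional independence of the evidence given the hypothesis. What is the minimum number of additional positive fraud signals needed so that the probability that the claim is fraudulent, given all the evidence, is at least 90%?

7

Prior odds = 1/29.
Combined Bayes factor of the evidence already in hand = 0.5 × 2.2 = 1.1.
Odds after that evidence = (1/29) × 1.1 = 11/290.
Target odds = 0.9/0.1 = 9.
Need 2.25ⁿ ≥ 9 ÷ (11/290) = 2610/11.
2.25⁶ = 531441/4096 falls short of 2610/11 but 2.25⁷ = 4782969/16384 reaches it, so n = 7.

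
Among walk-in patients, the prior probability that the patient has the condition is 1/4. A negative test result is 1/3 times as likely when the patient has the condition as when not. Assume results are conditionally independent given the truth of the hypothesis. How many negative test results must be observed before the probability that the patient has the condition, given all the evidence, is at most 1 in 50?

3

Prior odds = 0.25/0.75 = 1/3.
Likelihood ratio per negative test result = 1/3.
Target odds: 0.02 ÷ 0.98 = 1/49.
Require (1/3)ⁿ ≤ 1/49 ÷ (1/3) = 3/49.
(1/3)² = 1/9 is still above 3/49 but (1/3)³ = 1/27 is at or below it, so n = 3.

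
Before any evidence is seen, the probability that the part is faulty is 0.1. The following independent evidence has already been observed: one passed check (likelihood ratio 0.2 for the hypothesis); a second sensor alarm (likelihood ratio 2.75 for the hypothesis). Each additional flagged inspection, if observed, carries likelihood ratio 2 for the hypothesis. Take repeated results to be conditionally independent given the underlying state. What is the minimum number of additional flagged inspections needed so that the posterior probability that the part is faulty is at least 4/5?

Prior odds = 0.1/0.9 = 1/9.
Combined Bayes factor of the evidence already in hand = 0.2 × 2.75 = 0.55.
Odds after that evidence = (1/9) × 0.55 = 11/180.
Target odds = 0.8/0.2 = 4.
Need 2ⁿ ≥ 4 ÷ (11/180) = 720/11.
2⁶ = 64 falls short of 720/11 but 2⁷ = 128 reaches it, so n = 7.

7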